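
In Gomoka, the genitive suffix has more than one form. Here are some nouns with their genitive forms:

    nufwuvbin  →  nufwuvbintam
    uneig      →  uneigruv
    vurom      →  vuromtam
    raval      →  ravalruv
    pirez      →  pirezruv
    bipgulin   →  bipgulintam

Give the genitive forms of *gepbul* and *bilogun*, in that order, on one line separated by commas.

gepbulruv, biloguntam

The pattern is nasality of the final consonant: -tam when the stem ends in a nasal (*nufwuvbin*, *vurom*, *bipgulin*); -ruv when the stem ends in a non-nasal consonant (*uneig*, *raval*, *pirez*).
*gepbul* — final consonant /l/ (non-nasal) → -ruv → *gepbulruv*.
Since the final consonant of *bilogun* is /n/ (a nasal), it takes -tam, giving *biloguntam*.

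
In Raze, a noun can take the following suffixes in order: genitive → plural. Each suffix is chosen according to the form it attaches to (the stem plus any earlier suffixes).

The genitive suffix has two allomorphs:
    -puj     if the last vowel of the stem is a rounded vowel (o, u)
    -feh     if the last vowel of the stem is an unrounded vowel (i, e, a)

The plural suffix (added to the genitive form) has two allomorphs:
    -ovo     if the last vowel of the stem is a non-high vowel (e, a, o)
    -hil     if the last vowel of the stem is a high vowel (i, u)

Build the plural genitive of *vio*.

*vio* — last vowel /o/ (a rounded vowel) → -puj → *viopuj*.
Since the last vowel of the genitive form *viopuj* is /u/ (a high vowel), it takes -hil, giving *viopujhil*.

viopujhil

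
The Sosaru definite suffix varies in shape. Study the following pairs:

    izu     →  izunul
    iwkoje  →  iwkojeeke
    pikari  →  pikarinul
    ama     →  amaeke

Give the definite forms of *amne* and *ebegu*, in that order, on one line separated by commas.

Looking at the last vowel of each stem: -nul when the last vowel of the stem is a high vowel (*izu*, *pikari*); -eke when the last vowel of the stem is a non-high vowel (*iwkoje*, *ama*).
*amne*: last vowel = /e/, a non-high vowel → -eke → *amneeke*.
The last vowel of *ebegu* is /u/, which is a high vowel, so the suffix is -nul, giving *ebegunul*.

amneeke, ebegunul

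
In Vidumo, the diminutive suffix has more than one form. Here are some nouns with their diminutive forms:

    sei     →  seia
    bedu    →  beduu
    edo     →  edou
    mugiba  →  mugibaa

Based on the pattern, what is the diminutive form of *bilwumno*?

bilwumnou

The pattern is rounding harmony: -u when the last vowel of the stem is a rounded vowel (*bedu*, *edo*); -a when the last vowel of the stem is an unrounded vowel (*sei*, *mugiba*).
*bilwumno* — last vowel /o/ (a rounded vowel) → -u → *bilwumnou*.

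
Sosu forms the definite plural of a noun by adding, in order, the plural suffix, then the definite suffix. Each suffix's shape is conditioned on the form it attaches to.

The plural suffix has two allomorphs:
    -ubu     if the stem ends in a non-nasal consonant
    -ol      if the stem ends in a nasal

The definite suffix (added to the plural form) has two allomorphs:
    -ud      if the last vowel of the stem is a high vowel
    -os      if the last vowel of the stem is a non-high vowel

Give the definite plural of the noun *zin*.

zinolos

The final consonant of *zin* is /n/, which is a nasal, so the plural suffix is -ol, giving *zinol*.
The plural form *zinol*: last vowel = /o/, a non-high vowel → -os → *zinolos*.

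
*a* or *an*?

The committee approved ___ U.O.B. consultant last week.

a

The indefinite article is chosen by the initial *sound* of the following word, not its spelling.
The initialism *U.O.B.* is read letter by letter; the first letter, U, is pronounced /juː/, which begins with a consonant sound.
So the article is *a*: The committee approved a U.O.B. consultant last week.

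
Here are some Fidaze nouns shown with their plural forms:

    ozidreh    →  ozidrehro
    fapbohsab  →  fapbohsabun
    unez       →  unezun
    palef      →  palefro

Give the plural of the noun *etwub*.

The pattern is voicing of the final consonant: -ro when the stem ends in a voiceless consonant (*ozidreh*, *palef*); -un when the stem ends in a voiced consonant (*fapbohsab*, *unez*).
The final consonant of *etwub* is /b/, which is voiced, so the suffix is -un, giving *etwubun*.

etwubun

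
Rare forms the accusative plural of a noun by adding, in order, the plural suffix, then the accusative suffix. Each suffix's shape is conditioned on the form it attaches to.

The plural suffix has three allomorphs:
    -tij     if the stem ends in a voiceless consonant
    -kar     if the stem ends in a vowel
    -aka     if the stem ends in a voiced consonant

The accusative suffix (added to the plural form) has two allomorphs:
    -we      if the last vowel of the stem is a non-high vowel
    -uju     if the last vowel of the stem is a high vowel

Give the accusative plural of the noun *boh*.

bohtijuju

The final sound of *boh* is /h/, which is a voiceless consonant, so the plural suffix is -tij, giving *bohtij*.
The last vowel of the plural form *bohtij* is /i/, which is a high vowel, so the accusative suffix is -uju, giving *bohtijuju*.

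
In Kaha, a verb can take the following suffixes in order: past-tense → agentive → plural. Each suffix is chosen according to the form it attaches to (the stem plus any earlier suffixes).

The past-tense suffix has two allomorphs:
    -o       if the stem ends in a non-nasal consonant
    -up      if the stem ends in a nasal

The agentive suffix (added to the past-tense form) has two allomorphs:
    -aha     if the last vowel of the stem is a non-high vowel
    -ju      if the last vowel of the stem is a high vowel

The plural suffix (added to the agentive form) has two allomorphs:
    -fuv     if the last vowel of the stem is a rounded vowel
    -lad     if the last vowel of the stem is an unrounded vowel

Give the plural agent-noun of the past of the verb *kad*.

kadoahalad

*kad*: final consonant = /d/, non-nasal → -o → *kado*.
The past-tense form *kado* — last vowel /o/ (a non-high vowel) → -aha → *kadoaha*.
The agentive form *kadoaha* — last vowel /a/ (an unrounded vowel) → -lad → *kadoahalad*.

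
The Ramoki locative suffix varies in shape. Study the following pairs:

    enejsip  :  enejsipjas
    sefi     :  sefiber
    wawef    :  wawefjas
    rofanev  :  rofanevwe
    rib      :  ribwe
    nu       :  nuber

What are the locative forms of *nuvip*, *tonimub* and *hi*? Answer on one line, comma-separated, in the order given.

nuvipjas, tonimubwe, hiber

Looking at the final sound of each stem: -jas when the stem ends in a voiceless consonant (*enejsip*, *wawef*); -we when the stem ends in a voiced consonant (*rofanev*, *rib*); -ber when the stem ends in a vowel (*sefi*, *nu*).
Since the final sound of *nuvip* is /p/ (a voiceless consonant), it takes -jas, giving *nuvipjas*.
*tonimub* — final sound /b/ (a voiced consonant) → -we → *tonimubwe*.
The final sound of *hi* is /i/, which is a vowel, so the suffix is -ber, giving *hiber*.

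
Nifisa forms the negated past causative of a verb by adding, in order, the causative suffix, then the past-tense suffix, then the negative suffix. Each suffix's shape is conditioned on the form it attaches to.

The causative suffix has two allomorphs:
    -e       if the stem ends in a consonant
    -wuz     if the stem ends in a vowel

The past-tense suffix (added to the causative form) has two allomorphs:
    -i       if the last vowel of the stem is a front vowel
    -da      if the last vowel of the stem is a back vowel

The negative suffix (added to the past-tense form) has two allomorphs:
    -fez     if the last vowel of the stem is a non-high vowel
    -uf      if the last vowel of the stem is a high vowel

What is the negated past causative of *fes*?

feseiuf

*fes*: final sound = /s/, a consonant → -e → *fese*.
The last vowel of the causative form *fese* is /e/, which is a front vowel, so the past-tense suffix is -i, giving *fesei*.
Since the last vowel of the past-tense form *fesei* is /i/ (a high vowel), it takes -uf, giving *feseiuf*.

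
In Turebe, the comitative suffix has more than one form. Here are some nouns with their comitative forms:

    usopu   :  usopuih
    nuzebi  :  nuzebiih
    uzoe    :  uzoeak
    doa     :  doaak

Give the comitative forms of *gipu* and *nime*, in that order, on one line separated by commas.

The alternation tracks the last vowel of the stem — -ih when the last vowel of the stem is a high vowel (*usopu*, *nuzebi*); -ak when the last vowel of the stem is a non-high vowel (*uzoe*, *doa*).
*gipu* — last vowel /u/ (a high vowel) → -ih → *gipuih*.
Since the last vowel of *nime* is /e/ (a non-high vowel), it takes -ak, giving *nimeak*.

gipuih, nimeak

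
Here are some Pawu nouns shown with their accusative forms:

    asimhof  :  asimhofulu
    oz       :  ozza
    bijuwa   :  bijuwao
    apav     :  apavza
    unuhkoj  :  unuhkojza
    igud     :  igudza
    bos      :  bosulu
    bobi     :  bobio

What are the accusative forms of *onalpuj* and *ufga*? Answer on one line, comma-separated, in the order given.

The pattern is voicing of the final sound: -ulu when the stem ends in a voiceless consonant (*asimhof*, *bos*); -za when the stem ends in a voiced consonant (*oz*, *apav*, *unuhkoj*, *igud*); -o when the stem ends in a vowel (*bijuwa*, *bobi*).
*onalpuj* — final sound /j/ (a voiced consonant) → -za → *onalpujza*.
*ufga*: final sound = /a/, a vowel → -o → *ufgao*.

onalpujza, ufgao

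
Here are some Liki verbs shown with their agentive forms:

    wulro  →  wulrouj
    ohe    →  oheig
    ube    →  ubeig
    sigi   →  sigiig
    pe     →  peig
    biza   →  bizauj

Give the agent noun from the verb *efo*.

The suffix is conditioned by the last vowel: -ig when the last vowel of the stem is a front vowel (*ohe*, *ube*, *sigi*, *pe*); -uj when the last vowel of the stem is a back vowel (*wulro*, *biza*).
*efo* — last vowel /o/ (a back vowel) → -uj → *efouj*.

efouj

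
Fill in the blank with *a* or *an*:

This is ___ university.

a

The indefinite article is chosen by the initial *sound* of the following word, not its spelling.
*university* begins with the sound /juː/ (u pronounced /juː/) — a consonant sound.
So the article is *a*: This is a university.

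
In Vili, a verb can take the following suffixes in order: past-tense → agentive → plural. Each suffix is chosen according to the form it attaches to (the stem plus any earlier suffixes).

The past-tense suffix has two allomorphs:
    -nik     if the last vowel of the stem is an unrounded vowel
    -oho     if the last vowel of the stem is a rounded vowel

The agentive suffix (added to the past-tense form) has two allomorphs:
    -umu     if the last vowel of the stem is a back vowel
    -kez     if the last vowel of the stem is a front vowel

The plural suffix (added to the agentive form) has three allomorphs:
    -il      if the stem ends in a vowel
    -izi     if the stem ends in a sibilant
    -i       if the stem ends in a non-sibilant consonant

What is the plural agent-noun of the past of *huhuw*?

*huhuw* — last vowel /u/ (a rounded vowel) → -oho → *huhuwoho*.
Since the last vowel of the past-tense form *huhuwoho* is /o/ (a back vowel), it takes -umu, giving *huhuwohoumu*.
The agentive form *huhuwohoumu* — final sound /u/ (a vowel) → -il → *huhuwohoumuil*.

huhuwohoumuil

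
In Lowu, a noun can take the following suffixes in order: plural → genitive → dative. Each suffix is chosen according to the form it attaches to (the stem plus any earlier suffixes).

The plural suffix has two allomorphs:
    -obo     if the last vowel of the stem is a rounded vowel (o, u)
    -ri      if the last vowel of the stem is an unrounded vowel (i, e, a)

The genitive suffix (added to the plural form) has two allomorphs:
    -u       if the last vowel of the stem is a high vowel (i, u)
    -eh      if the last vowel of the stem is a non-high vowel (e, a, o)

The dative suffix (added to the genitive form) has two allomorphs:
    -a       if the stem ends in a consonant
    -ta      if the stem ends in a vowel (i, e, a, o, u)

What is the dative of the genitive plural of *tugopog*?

tugopogoboeha

*tugopog*: last vowel = /o/, a rounded vowel → -obo → *tugopogobo*.
The last vowel of the plural form *tugopogobo* is /o/, which is a non-high vowel, so the genitive suffix is -eh, giving *tugopogoboeh*.
The genitive form *tugopogoboeh*: final sound = /h/, a consonant → -a → *tugopogoboeha*.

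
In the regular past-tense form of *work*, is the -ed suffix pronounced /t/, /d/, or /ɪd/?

The stem *work* ends in a voiceless consonant other than /t/.
The -ed suffix is realized as /ɪd/ after /t, d/; as /t/ after other voiceless consonants; and as /d/ after other voiced sounds.
So -ed on *work* is pronounced /t/.

/t/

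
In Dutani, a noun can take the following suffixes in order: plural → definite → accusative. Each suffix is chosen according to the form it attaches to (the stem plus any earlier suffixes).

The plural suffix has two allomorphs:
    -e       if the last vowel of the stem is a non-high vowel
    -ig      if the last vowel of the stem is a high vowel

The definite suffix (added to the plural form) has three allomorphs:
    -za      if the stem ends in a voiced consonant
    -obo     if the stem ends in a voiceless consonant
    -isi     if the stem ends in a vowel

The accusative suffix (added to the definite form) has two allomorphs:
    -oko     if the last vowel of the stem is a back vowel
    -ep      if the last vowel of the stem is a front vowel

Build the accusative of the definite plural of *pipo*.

*pipo* — last vowel /o/ (a non-high vowel) → -e → *pipoe*.
The plural form *pipoe*: final sound = /e/, a vowel → -isi → *pipoeisi*.
The last vowel of the definite form *pipoeisi* is /i/, which is a front vowel, so the accusative suffix is -ep, giving *pipoeisiep*.

pipoeisiep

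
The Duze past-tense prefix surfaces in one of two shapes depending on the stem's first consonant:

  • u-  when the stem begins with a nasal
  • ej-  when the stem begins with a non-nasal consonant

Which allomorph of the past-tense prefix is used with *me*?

u-

The first consonant of *me* is /m/, which is a nasal, so the prefix is u-.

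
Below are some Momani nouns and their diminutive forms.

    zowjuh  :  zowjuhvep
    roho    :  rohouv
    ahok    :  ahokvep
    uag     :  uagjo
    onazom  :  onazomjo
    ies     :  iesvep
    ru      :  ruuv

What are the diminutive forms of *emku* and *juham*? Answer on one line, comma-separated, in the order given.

The pattern is voicing of the final sound: -vep when the stem ends in a voiceless consonant (*zowjuh*, *ahok*, *ies*); -jo when the stem ends in a voiced consonant (*uag*, *onazom*); -uv when the stem ends in a vowel (*roho*, *ru*).
The final sound of *emku* is /u/, which is a vowel, so the suffix is -uv, giving *emkuuv*.
*juham*: final sound = /m/, a voiced consonant → -jo → *juhamjo*.

emkuuv, juhamjo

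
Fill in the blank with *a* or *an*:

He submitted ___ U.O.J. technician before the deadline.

The indefinite article is chosen by the initial *sound* of the following word, not its spelling.
The initialism *U.O.J.* is read letter by letter; the first letter, U, is pronounced /juː/, which begins with a consonant sound.
So the article is *a*: He submitted a U.O.J. technician before the deadline.

a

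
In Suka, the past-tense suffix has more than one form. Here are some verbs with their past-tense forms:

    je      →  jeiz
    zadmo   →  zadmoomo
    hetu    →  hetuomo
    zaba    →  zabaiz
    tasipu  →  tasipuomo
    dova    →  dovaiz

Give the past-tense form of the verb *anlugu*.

Looking at the last vowel of each stem: -omo when the last vowel of the stem is a rounded vowel (*zadmo*, *hetu*, *tasipu*); -iz when the last vowel of the stem is an unrounded vowel (*je*, *zaba*, *dova*).
Since the last vowel of *anlugu* is /u/ (a rounded vowel), it takes -omo, giving *anluguomo*.

anluguomo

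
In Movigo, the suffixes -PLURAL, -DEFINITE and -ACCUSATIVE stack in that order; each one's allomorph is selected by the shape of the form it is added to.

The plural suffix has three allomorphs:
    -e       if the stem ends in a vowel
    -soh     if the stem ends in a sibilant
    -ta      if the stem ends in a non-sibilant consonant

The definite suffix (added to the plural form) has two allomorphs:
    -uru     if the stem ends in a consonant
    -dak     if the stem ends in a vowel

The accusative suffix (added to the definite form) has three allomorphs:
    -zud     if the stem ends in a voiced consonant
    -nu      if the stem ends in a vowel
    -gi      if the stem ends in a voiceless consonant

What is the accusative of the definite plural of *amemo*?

The final sound of *amemo* is /o/, which is a vowel, so the plural suffix is -e, giving *amemoe*.
The final sound of the plural form *amemoe* is /e/, which is a vowel, so the definite suffix is -dak, giving *amemoedak*.
The definite form *amemoedak* — final sound /k/ (a voiceless consonant) → -gi → *amemoedakgi*.

amemoedakgi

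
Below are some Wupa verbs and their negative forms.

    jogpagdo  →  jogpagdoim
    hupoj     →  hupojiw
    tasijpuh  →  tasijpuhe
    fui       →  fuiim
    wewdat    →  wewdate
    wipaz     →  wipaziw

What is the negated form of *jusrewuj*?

jusrewujiw

The alternation tracks the final sound of the stem — -e when the stem ends in a voiceless consonant (*tasijpuh*, *wewdat*); -iw when the stem ends in a voiced consonant (*hupoj*, *wipaz*); -im when the stem ends in a vowel (*jogpagdo*, *fui*).
The final sound of *jusrewuj* is /j/, which is a voiced consonant, so the suffix is -iw, giving *jusrewujiw*.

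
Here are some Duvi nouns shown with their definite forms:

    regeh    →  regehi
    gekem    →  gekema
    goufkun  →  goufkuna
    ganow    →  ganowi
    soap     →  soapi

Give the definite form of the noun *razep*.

razepi

Looking at the final consonant of each stem: -a when the stem ends in a nasal (*gekem*, *goufkun*); -i when the stem ends in a non-nasal consonant (*regeh*, *ganow*, *soap*).
Since the final consonant of *razep* is /p/ (non-nasal), it takes -i, giving *razepi*.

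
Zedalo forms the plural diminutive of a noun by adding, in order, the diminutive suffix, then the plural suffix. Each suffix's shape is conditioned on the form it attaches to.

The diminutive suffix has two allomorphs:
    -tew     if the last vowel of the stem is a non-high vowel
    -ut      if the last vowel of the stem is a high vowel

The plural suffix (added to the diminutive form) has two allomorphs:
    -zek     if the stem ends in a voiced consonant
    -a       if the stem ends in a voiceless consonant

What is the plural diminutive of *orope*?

*orope* — last vowel /e/ (a non-high vowel) → -tew → *oropetew*.
The diminutive form *oropetew* — final consonant /w/ (voiced) → -zek → *oropetewzek*.

oropetewzek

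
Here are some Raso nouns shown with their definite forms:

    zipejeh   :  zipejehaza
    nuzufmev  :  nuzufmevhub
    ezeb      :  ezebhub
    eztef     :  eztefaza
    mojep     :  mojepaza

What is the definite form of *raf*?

rafaza

The pattern is voicing of the final consonant: -aza when the stem ends in a voiceless consonant (*zipejeh*, *eztef*, *mojep*); -hub when the stem ends in a voiced consonant (*nuzufmev*, *ezeb*).
*raf* — final consonant /f/ (voiceless) → -aza → *rafaza*.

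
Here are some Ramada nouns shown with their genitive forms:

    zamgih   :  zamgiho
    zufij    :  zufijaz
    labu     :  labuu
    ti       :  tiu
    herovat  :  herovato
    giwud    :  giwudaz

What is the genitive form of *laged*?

The alternation tracks the final sound of the stem — -o when the stem ends in a voiceless consonant (*zamgih*, *herovat*); -az when the stem ends in a voiced consonant (*zufij*, *giwud*); -u when the stem ends in a vowel (*labu*, *ti*).
The final sound of *laged* is /d/, which is a voiced consonant, so the suffix is -az, giving *lagedaz*.

lagedaz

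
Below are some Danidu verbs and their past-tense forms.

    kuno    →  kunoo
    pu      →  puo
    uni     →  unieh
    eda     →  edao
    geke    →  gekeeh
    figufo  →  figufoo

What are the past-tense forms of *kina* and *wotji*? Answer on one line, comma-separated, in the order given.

kinao, wotjieh

Looking at the last vowel of each stem: -eh when the last vowel of the stem is a front vowel (*uni*, *geke*); -o when the last vowel of the stem is a back vowel (*kuno*, *pu*, *eda*, *figufo*).
*kina* — last vowel /a/ (a back vowel) → -o → *kinao*.
*wotji* — last vowel /i/ (a front vowel) → -eh → *wotjieh*.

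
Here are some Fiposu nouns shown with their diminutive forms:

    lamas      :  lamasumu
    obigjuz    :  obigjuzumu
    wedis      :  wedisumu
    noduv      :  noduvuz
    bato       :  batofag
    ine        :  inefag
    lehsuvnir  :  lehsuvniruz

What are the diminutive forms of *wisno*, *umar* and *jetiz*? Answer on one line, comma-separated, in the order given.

wisnofag, umaruz, jetizumu

Looking at the final sound of each stem: -umu when the stem ends in a sibilant (*lamas*, *obigjuz*, *wedis*); -uz when the stem ends in a non-sibilant consonant (*noduv*, *lehsuvnir*); -fag when the stem ends in a vowel (*bato*, *ine*).
*wisno*: final sound = /o/, a vowel → -fag → *wisnofag*.
Since the final sound of *umar* is /r/ (a non-sibilant consonant), it takes -uz, giving *umaruz*.
*jetiz* — final sound /z/ (a sibilant) → -umu → *jetizumu*.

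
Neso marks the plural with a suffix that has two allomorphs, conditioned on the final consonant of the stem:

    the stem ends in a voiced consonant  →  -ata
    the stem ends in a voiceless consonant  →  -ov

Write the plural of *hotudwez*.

hotudwezata

Since the final consonant of *hotudwez* is /z/ (voiced), it takes -ata, giving *hotudwezata*.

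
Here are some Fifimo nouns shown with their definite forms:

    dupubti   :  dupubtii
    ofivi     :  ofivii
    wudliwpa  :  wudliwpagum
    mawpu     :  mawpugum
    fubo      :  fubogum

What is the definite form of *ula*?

The alternation tracks the last vowel of the stem — -i when the last vowel of the stem is a front vowel (*dupubti*, *ofivi*); -gum when the last vowel of the stem is a back vowel (*wudliwpa*, *mawpu*, *fubo*).
*ula*: last vowel = /a/, a back vowel → -gum → *ulagum*.

ulagum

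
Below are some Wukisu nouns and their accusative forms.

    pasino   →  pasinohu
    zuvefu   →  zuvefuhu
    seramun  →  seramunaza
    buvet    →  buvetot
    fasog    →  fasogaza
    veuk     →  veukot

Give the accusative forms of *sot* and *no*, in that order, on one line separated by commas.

sotot, nohu

Looking at the final sound of each stem: -ot when the stem ends in a voiceless consonant (*buvet*, *veuk*); -aza when the stem ends in a voiced consonant (*seramun*, *fasog*); -hu when the stem ends in a vowel (*pasino*, *zuvefu*).
The final sound of *sot* is /t/, which is a voiceless consonant, so the suffix is -ot, giving *sotot*.
*no*: final sound = /o/, a vowel → -hu → *nohu*.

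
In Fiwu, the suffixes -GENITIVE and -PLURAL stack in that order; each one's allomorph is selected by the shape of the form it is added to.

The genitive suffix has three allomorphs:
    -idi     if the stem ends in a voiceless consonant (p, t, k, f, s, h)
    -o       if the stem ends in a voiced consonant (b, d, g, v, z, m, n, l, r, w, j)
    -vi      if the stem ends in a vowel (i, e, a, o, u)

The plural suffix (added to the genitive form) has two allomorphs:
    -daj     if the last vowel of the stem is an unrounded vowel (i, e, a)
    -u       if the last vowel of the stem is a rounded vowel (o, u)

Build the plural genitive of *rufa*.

rufavidaj

*rufa*: final sound = /a/, a vowel → -vi → *rufavi*.
The genitive form *rufavi* — last vowel /i/ (an unrounded vowel) → -daj → *rufavidaj*.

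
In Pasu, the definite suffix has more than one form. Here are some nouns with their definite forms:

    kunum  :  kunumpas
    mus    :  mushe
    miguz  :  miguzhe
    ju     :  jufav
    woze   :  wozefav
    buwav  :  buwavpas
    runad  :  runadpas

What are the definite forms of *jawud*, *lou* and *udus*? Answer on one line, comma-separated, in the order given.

The suffix is conditioned by the final sound: -he when the stem ends in a sibilant (*mus*, *miguz*); -pas when the stem ends in a non-sibilant consonant (*kunum*, *buwav*, *runad*); -fav when the stem ends in a vowel (*ju*, *woze*).
Since the final sound of *jawud* is /d/ (a non-sibilant consonant), it takes -pas, giving *jawudpas*.
*lou* — final sound /u/ (a vowel) → -fav → *loufav*.
The final sound of *udus* is /s/, which is a sibilant, so the suffix is -he, giving *udushe*.

jawudpas, loufav, udushe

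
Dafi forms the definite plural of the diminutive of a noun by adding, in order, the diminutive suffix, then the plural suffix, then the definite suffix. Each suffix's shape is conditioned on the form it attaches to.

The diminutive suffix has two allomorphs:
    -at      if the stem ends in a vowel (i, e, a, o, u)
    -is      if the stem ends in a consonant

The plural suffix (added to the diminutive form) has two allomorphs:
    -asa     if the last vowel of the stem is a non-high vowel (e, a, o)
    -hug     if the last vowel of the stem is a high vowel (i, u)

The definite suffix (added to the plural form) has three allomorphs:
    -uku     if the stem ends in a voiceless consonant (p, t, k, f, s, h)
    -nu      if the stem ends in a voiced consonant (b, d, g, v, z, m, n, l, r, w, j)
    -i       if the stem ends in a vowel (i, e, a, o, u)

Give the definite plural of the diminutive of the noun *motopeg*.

The final sound of *motopeg* is /g/, which is a consonant, so the diminutive suffix is -is, giving *motopegis*.
The diminutive form *motopegis* — last vowel /i/ (a high vowel) → -hug → *motopegishug*.
The plural form *motopegishug* — final sound /g/ (a voiced consonant) → -nu → *motopegishugnu*.

motopegishugnu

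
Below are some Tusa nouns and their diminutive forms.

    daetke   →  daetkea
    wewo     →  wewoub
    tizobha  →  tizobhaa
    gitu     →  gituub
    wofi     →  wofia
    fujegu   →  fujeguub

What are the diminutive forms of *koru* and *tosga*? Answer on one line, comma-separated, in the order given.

koruub, tosgaa

Looking at the last vowel of each stem: -ub when the last vowel of the stem is a rounded vowel (*wewo*, *gitu*, *fujegu*); -a when the last vowel of the stem is an unrounded vowel (*daetke*, *tizobha*, *wofi*).
The last vowel of *koru* is /u/, which is a rounded vowel, so the suffix is -ub, giving *koruub*.
*tosga* — last vowel /a/ (an unrounded vowel) → -a → *tosgaa*.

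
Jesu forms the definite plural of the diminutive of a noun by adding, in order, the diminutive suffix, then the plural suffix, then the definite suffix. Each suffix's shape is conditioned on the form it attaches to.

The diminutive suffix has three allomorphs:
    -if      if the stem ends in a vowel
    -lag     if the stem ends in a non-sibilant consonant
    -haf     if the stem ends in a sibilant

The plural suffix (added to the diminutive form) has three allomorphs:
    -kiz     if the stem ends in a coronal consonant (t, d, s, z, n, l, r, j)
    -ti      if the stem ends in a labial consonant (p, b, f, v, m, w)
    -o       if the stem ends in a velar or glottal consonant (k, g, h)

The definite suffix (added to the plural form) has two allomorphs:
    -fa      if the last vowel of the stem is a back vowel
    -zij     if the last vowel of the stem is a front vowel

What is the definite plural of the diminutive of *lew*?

The final sound of *lew* is /w/, which is a non-sibilant consonant, so the diminutive suffix is -lag, giving *lewlag*.
The diminutive form *lewlag* — final consonant /g/ (velar/glottal) → -o → *lewlago*.
The plural form *lewlago* — last vowel /o/ (a back vowel) → -fa → *lewlagofa*.

lewlagofa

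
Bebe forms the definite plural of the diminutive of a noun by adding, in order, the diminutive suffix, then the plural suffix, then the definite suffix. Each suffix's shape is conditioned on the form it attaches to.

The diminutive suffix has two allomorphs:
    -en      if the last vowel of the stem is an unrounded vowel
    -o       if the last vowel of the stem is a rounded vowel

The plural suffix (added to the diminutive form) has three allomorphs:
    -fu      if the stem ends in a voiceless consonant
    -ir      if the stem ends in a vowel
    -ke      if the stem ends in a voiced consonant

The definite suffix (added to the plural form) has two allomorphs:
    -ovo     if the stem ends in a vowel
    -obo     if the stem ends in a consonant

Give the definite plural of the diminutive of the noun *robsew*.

robsewenkeovo

Since the last vowel of *robsew* is /e/ (an unrounded vowel), it takes -en, giving *robsewen*.
The diminutive form *robsewen* — final sound /n/ (a voiced consonant) → -ke → *robsewenke*.
The plural form *robsewenke*: final sound = /e/, a vowel → -ovo → *robsewenkeovo*.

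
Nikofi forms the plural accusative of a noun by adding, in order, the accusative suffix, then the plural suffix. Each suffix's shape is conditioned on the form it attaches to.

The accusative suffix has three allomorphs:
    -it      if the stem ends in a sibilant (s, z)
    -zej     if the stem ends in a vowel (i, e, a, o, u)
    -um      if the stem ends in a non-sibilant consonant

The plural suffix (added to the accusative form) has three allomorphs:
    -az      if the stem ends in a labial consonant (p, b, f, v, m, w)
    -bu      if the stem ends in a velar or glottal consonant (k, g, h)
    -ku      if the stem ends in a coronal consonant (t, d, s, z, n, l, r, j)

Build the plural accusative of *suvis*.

The final sound of *suvis* is /s/, which is a sibilant, so the accusative suffix is -it, giving *suvisit*.
Since the final consonant of the accusative form *suvisit* is /t/ (coronal), it takes -ku, giving *suvisitku*.

suvisitku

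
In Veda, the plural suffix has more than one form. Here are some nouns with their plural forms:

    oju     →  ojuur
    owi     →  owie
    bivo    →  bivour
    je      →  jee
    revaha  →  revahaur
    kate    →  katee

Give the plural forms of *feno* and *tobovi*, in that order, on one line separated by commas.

The pattern is front/back vowel harmony: -e when the last vowel of the stem is a front vowel (*owi*, *je*, *kate*); -ur when the last vowel of the stem is a back vowel (*oju*, *bivo*, *revaha*).
The last vowel of *feno* is /o/, which is a back vowel, so the suffix is -ur, giving *fenour*.
The last vowel of *tobovi* is /i/, which is a front vowel, so the suffix is -e, giving *tobovie*.

fenour, tobovie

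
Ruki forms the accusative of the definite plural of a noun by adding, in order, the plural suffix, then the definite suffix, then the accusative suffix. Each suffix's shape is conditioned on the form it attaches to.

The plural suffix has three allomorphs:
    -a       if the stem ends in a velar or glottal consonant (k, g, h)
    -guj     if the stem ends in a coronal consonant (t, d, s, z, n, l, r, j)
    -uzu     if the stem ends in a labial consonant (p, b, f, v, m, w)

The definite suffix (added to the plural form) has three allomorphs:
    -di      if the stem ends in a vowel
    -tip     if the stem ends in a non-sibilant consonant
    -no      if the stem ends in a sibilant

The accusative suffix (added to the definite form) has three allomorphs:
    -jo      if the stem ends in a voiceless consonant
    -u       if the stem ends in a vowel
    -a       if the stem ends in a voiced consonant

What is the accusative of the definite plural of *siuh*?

siuhadiu

*siuh* — final consonant /h/ (velar/glottal) → -a → *siuha*.
The final sound of the plural form *siuha* is /a/, which is a vowel, so the definite suffix is -di, giving *siuhadi*.
The definite form *siuhadi*: final sound = /i/, a vowel → -u → *siuhadiu*.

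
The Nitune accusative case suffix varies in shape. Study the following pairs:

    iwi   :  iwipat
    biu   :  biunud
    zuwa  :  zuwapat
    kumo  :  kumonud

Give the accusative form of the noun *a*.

apat

The alternation tracks the last vowel of the stem — -nud when the last vowel of the stem is a rounded vowel (*biu*, *kumo*); -pat when the last vowel of the stem is an unrounded vowel (*iwi*, *zuwa*).
*a* — last vowel /a/ (an unrounded vowel) → -pat → *apat*.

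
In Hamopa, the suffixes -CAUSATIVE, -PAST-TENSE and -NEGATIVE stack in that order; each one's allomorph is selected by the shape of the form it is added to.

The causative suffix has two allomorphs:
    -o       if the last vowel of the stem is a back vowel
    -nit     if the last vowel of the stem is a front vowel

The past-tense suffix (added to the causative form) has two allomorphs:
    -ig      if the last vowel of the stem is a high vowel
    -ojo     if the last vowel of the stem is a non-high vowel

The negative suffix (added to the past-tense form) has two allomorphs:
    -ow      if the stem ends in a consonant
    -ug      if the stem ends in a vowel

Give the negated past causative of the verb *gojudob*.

Since the last vowel of *gojudob* is /o/ (a back vowel), it takes -o, giving *gojudobo*.
Since the last vowel of the causative form *gojudobo* is /o/ (a non-high vowel), it takes -ojo, giving *gojudoboojo*.
The final sound of the past-tense form *gojudoboojo* is /o/, which is a vowel, so the negative suffix is -ug, giving *gojudoboojoug*.

gojudoboojoug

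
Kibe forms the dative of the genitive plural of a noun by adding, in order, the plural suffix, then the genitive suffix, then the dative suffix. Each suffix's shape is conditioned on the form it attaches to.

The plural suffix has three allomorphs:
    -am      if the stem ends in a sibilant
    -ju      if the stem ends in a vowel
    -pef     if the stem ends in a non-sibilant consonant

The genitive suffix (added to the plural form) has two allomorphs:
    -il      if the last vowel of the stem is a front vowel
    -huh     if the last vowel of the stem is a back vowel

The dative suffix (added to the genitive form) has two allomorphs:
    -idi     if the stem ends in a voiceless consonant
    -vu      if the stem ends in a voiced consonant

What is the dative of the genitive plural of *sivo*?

sivojuhuhidi

Since the final sound of *sivo* is /o/ (a vowel), it takes -ju, giving *sivoju*.
Since the last vowel of the plural form *sivoju* is /u/ (a back vowel), it takes -huh, giving *sivojuhuh*.
Since the final consonant of the genitive form *sivojuhuh* is /h/ (voiceless), it takes -idi, giving *sivojuhuhidi*.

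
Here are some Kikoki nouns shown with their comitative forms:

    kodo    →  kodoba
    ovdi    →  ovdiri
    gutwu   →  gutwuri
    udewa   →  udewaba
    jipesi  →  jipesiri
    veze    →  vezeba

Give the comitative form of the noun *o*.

Looking at the last vowel of each stem: -ri when the last vowel of the stem is a high vowel (*ovdi*, *gutwu*, *jipesi*); -ba when the last vowel of the stem is a non-high vowel (*kodo*, *udewa*, *veze*).
The last vowel of *o* is /o/, which is a non-high vowel, so the suffix is -ba, giving *oba*.

oba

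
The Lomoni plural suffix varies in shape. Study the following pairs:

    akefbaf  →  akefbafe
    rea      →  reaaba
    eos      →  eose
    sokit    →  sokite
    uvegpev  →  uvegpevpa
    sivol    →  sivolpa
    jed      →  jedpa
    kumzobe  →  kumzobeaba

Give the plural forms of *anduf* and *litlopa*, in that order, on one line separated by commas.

andufe, litlopaaba

The alternation tracks the final sound of the stem — -e when the stem ends in a voiceless consonant (*akefbaf*, *eos*, *sokit*); -pa when the stem ends in a voiced consonant (*uvegpev*, *sivol*, *jed*); -aba when the stem ends in a vowel (*rea*, *kumzobe*).
*anduf*: final sound = /f/, a voiceless consonant → -e → *andufe*.
The final sound of *litlopa* is /a/, which is a vowel, so the suffix is -aba, giving *litlopaaba*.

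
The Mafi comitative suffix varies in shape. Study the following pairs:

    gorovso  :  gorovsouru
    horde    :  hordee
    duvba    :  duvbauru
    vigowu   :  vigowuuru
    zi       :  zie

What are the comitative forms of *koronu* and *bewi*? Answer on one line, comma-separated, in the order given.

koronuuru, bewie

The alternation tracks the last vowel of the stem — -e when the last vowel of the stem is a front vowel (*horde*, *zi*); -uru when the last vowel of the stem is a back vowel (*gorovso*, *duvba*, *vigowu*).
*koronu* — last vowel /u/ (a back vowel) → -uru → *koronuuru*.
*bewi* — last vowel /i/ (a front vowel) → -e → *bewie*.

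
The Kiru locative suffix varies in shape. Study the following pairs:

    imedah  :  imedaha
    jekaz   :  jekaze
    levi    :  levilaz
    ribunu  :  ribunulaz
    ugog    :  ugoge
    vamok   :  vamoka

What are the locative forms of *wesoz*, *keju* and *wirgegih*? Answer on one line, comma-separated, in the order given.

The suffix is conditioned by the final sound: -a when the stem ends in a voiceless consonant (*imedah*, *vamok*); -e when the stem ends in a voiced consonant (*jekaz*, *ugog*); -laz when the stem ends in a vowel (*levi*, *ribunu*).
*wesoz*: final sound = /z/, a voiced consonant → -e → *wesoze*.
The final sound of *keju* is /u/, which is a vowel, so the suffix is -laz, giving *kejulaz*.
*wirgegih* — final sound /h/ (a voiceless consonant) → -a → *wirgegiha*.

wesoze, kejulaz, wirgegiha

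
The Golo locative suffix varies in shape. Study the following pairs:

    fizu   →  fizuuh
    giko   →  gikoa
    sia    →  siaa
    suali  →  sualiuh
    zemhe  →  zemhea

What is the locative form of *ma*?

maa

The suffix is conditioned by the last vowel: -uh when the last vowel of the stem is a high vowel (*fizu*, *suali*); -a when the last vowel of the stem is a non-high vowel (*giko*, *sia*, *zemhe*).
*ma*: last vowel = /a/, a non-high vowel → -a → *maa*.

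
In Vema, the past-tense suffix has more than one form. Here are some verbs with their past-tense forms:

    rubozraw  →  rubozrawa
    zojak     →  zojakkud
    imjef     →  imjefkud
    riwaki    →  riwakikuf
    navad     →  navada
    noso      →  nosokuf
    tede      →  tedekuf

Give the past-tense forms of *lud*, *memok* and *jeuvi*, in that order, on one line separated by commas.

luda, memokkud, jeuvikuf

Looking at the final sound of each stem: -kud when the stem ends in a voiceless consonant (*zojak*, *imjef*); -a when the stem ends in a voiced consonant (*rubozraw*, *navad*); -kuf when the stem ends in a vowel (*riwaki*, *noso*, *tede*).
*lud*: final sound = /d/, a voiced consonant → -a → *luda*.
*memok*: final sound = /k/, a voiceless consonant → -kud → *memokkud*.
*jeuvi*: final sound = /i/, a vowel → -kuf → *jeuvikuf*.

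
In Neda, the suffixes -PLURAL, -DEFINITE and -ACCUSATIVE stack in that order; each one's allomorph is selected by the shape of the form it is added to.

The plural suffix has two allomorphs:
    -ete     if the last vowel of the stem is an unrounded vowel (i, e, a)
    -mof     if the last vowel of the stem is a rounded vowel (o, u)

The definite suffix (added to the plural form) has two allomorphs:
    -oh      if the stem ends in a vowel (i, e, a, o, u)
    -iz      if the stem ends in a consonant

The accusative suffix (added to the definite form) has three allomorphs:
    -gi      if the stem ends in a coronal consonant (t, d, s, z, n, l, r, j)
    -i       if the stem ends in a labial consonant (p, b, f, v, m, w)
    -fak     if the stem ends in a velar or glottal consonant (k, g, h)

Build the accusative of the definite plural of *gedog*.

Since the last vowel of *gedog* is /o/ (a rounded vowel), it takes -mof, giving *gedogmof*.
The plural form *gedogmof*: final sound = /f/, a consonant → -iz → *gedogmofiz*.
The definite form *gedogmofiz* — final consonant /z/ (coronal) → -gi → *gedogmofizgi*.

gedogmofizgi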